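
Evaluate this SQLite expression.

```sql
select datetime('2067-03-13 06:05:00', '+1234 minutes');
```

1234 minutes = 20h 34m; +1234 minutes from 2067-03-13 06:05:00 is 2067-03-14 02:39:00 (crosses midnight).

2067-03-14 02:39:00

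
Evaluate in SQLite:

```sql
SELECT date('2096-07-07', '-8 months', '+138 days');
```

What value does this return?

Adding -8 months to 2096-07-07 gives 2095-11-07.
Applying '+138 days' to 2095-11-07: counting 138 days forward gives 2096-03-24.

2096-03-24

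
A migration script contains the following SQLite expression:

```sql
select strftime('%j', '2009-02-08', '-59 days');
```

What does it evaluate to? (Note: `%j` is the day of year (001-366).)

First apply '-59 days': 2009-02-08 → 2008-12-11.
Day-of-year for 2008-12-11: days since 2008-01-01 inclusive = 346, zero-padded to 346.

346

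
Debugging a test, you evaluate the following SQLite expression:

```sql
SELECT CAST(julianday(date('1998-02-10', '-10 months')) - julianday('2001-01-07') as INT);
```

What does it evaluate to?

Adding -10 months to 1998-02-10 gives 1997-04-10.
20 days remain in April 1997 after the 10th (30 − 10).
Full months from May 1997 through December 2000 contribute their day counts.
Then 7 days into January 2001.
Total: 20 + 31 + 30 + 31 + 31 + 30 + 31 + 30 + 31 + 31 + 28 + 31 + 30 + 31 + 30 + 31 + 31 + 30 + 31 + 30 + 31 + 31 + 28 + 31 + 30 + 31 + 30 + 31 + 31 + 30 + 31 + 30 + 31 + 31 + 29 + 31 + 30 + 31 + 30 + 31 + 31 + 30 + 31 + 30 + 31 + 7 = 1368.
The subtraction is earlier − later, so the result is −1368 → -1368.

-1368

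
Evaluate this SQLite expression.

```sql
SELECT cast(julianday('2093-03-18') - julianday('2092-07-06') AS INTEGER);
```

25 days remain in July 2092 after the 6th (31 − 6).
Full months from August 2092 through February 2093 contribute their day counts.
Then 18 days into March 2093.
Total: 25 + 31 + 30 + 31 + 30 + 31 + 31 + 28 + 18 = 255.

255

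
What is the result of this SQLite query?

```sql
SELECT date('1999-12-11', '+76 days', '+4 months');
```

2000-06-25

Applying '+76 days' to 1999-12-11: counting 76 days forward gives 2000-02-25.
Adding +4 months to 2000-02-25 gives 2000-06-25.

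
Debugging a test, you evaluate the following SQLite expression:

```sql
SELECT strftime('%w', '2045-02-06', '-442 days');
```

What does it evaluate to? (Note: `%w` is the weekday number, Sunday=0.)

First apply '-442 days': 2045-02-06 → 2043-11-22.
2043-11-22 is a Sunday; with Sunday=0 that is 0.

0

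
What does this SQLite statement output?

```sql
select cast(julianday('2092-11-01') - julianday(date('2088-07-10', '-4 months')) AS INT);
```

1697

Adding -4 months to 2088-07-10 gives 2088-03-10.
21 days remain in March 2088 after the 10th (31 − 10).
Full months from April 2088 through October 2092 contribute their day counts.
Then 1 day into November 2092.
Total: 21 + 30 + 31 + 30 + 31 + 31 + 30 + 31 + 30 + 31 + 31 + 28 + 31 + 30 + 31 + 30 + 31 + 31 + 30 + 31 + 30 + 31 + 31 + 28 + 31 + 30 + 31 + 30 + 31 + 31 + 30 + 31 + 30 + 31 + 31 + 28 + 31 + 30 + 31 + 30 + 31 + 31 + 30 + 31 + 30 + 31 + 31 + 29 + 31 + 30 + 31 + 30 + 31 + 31 + 30 + 31 + 1 = 1697.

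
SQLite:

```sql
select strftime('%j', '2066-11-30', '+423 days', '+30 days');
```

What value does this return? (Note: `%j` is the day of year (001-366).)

First apply '+423 days', '+30 days': 2066-11-30 → 2068-02-26.
Day-of-year for 2068-02-26: days since 2068-01-01 inclusive = 57, zero-padded to 057.

057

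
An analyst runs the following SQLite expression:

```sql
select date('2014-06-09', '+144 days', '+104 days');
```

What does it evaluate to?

Applying '+144 days' to 2014-06-09: counting 144 days forward gives 2014-10-31.
Applying '+104 days' to 2014-10-31: counting 104 days forward gives 2015-02-12.

2015-02-12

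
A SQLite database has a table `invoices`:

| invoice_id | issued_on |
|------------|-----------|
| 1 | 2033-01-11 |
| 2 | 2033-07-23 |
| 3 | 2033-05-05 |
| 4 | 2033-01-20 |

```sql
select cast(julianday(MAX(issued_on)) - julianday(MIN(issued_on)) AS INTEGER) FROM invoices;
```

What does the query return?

193

MIN = 2033-01-11, MAX = 2033-07-23.
20 days remain in January 2033 after the 11th (31 − 11).
February 2033: 28 days.
March 2033: 31 days.
April 2033: 30 days.
May 2033: 31 days.
June 2033: 30 days.
Then 23 days into July 2033.
Total: 20 + 28 + 31 + 30 + 31 + 30 + 23 = 193.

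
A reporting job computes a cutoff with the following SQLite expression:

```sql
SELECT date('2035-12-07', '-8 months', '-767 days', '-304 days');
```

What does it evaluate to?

Adding -8 months to 2035-12-07 gives 2035-04-07.
Applying '-767 days' to 2035-04-07: counting 767 days back gives 2033-03-01.
Applying '-304 days' to 2033-03-01: counting 304 days back gives 2032-05-01.

2032-05-01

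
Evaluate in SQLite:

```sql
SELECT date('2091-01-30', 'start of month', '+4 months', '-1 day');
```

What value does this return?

2091-04-30

`start of month` rewinds 2091-01-30 to 2091-01-01.
Adding +4 months to 2091-01-01 gives 2091-05-01.
Going back 1 day from 2091-05-01 reaches 2091-04-30 (last day of April, 30 days).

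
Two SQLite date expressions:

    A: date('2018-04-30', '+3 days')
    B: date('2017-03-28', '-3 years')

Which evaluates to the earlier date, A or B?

B

A = 2018-05-03.
B = 2014-03-28.
B is earlier.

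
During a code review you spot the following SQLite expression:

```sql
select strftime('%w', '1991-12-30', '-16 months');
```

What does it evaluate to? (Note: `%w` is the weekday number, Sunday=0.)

4

First apply '-16 months': 1991-12-30 → 1990-08-30.
1990-08-30 is a Thursday; with Sunday=0 that is 4.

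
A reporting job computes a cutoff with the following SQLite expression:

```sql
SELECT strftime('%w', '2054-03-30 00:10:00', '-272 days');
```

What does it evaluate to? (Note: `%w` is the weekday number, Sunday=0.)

First apply '-272 days': 2054-03-30 00:10:00 → 2053-07-01 00:10:00.
2053-07-01 is a Tuesday; with Sunday=0 that is 2.

2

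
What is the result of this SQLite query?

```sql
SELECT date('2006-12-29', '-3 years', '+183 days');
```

Adding -3 years to 2006-12-29 gives 2003-12-29.
Applying '+183 days' to 2003-12-29: counting 183 days forward gives 2004-06-29.

2004-06-29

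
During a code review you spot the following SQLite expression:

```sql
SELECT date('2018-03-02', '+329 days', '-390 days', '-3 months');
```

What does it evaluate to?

2017-10-01

Applying '+329 days' to 2018-03-02: counting 329 days forward gives 2019-01-25.
Applying '-390 days' to 2019-01-25: counting 390 days back gives 2017-12-31.
Adding -3 months to 2017-12-31 targets 2017-09-31. September 2017 has only 30 days, so SQLite normalizes the 1-day overflow forward to 2017-10-01.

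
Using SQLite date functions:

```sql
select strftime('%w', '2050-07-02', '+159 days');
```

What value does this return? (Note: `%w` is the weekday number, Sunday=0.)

4

First apply '+159 days': 2050-07-02 → 2050-12-08.
2050-12-08 is a Thursday; with Sunday=0 that is 4.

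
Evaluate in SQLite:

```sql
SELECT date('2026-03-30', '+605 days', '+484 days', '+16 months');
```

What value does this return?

Applying '+605 days' to 2026-03-30: counting 605 days forward gives 2027-11-25.
Applying '+484 days' to 2027-11-25: counting 484 days forward gives 2029-03-23.
Adding +16 months to 2029-03-23 gives 2030-07-23.

2030-07-23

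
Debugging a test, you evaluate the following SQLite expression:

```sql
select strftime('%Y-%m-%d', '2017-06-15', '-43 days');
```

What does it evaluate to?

2017-05-03

First apply '-43 days': 2017-06-15 → 2017-05-03.
`%Y-%m-%d` extracts the ISO date: 2017-05-03.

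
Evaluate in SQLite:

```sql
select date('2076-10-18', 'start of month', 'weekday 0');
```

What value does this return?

`start of month` rewinds 2076-10-18 to 2076-10-01.
`weekday 0` advances to the next Sunday; 2076-10-01 is a Thursday, so it moves forward to 2076-10-04.

2076-10-04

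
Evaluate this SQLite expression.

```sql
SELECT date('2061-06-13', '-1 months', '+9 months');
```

2062-02-13

Adding -1 month to 2061-06-13 gives 2061-05-13.
Adding +9 months to 2061-05-13 gives 2062-02-13.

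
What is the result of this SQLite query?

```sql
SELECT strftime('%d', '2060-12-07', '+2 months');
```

07

First apply '+2 months': 2060-12-07 → 2061-02-07.
`%d` extracts the 2-digit day of month: 07.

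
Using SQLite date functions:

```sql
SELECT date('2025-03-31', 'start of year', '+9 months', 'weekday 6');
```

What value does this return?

2025-10-04

`start of year` rewinds 2025-03-31 to 2025-01-01.
Adding +9 months to 2025-01-01 gives 2025-10-01.
`weekday 6` advances to the next Saturday; 2025-10-01 is a Wednesday, so it moves forward to 2025-10-04.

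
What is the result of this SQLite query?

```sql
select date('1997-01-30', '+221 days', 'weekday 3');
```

1997-09-10

Applying '+221 days' to 1997-01-30: counting 221 days forward gives 1997-09-08.
`weekday 3` advances to the next Wednesday; 1997-09-08 is a Monday, so it moves forward to 1997-09-10.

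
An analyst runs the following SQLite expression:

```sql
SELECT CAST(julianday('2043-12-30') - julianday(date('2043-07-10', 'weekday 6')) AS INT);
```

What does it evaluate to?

172

`weekday 6` advances to the next Saturday; 2043-07-10 is a Friday, so it moves forward to 2043-07-11.
20 days remain in July 2043 after the 11th (31 − 11).
August 2043: 31 days.
September 2043: 30 days.
October 2043: 31 days.
November 2043: 30 days.
Then 30 days into December 2043.
Total: 20 + 31 + 30 + 31 + 30 + 30 = 172.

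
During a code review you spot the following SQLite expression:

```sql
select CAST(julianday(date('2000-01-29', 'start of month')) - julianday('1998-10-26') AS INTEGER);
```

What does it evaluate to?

`start of month` rewinds 2000-01-29 to 2000-01-01.
5 days remain in October 1998 after the 26th (31 − 26).
Full months from November 1998 through December 1999 contribute their day counts.
Then 1 day into January 2000.
Total: 5 + 30 + 31 + 31 + 28 + 31 + 30 + 31 + 30 + 31 + 31 + 30 + 31 + 30 + 31 + 1 = 432.

432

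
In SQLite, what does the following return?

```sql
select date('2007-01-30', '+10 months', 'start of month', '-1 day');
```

Adding +10 months to 2007-01-30 gives 2007-11-30.
`start of month` rewinds 2007-11-30 to 2007-11-01.
Going back 1 day from 2007-11-01 reaches 2007-10-31 (last day of October, 31 days).

2007-10-31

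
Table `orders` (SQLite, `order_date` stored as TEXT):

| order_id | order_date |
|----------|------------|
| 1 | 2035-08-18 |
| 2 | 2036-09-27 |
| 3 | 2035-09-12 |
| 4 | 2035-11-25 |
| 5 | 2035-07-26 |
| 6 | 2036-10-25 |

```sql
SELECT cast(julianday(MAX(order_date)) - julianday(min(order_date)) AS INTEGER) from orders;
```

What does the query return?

457

MIN = 2035-07-26, MAX = 2036-10-25.
5 days remain in July 2035 after the 26th (31 − 26).
Full months from August 2035 through September 2036 contribute their day counts.
Then 25 days into October 2036.
Total: 5 + 31 + 30 + 31 + 30 + 31 + 31 + 29 + 31 + 30 + 31 + 30 + 31 + 31 + 30 + 25 = 457.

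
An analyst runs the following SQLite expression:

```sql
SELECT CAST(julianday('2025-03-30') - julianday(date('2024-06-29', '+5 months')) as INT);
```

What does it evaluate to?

121

Adding +5 months to 2024-06-29 gives 2024-11-29.
1 day remains in November 2024 after the 29th (30 − 29).
December 2024: 31 days.
January 2025: 31 days.
February 2025: 28 days.
Then 30 days into March 2025.
Total: 1 + 31 + 31 + 28 + 30 = 121.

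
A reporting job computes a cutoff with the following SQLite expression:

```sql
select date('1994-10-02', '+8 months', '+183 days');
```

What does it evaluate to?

Adding +8 months to 1994-10-02 gives 1995-06-02.
Applying '+183 days' to 1995-06-02: counting 183 days forward gives 1995-12-02.

1995-12-02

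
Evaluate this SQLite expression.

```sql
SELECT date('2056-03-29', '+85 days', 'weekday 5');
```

2056-06-23

Applying '+85 days' to 2056-03-29: counting 85 days forward gives 2056-06-22.
`weekday 5` advances to the next Friday; 2056-06-22 is a Thursday, so it moves forward to 2056-06-23.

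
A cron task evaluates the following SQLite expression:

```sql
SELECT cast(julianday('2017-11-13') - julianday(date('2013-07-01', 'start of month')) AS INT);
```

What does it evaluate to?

`start of month` rewinds 2013-07-01 to 2013-07-01.
30 days remain in July 2013 after the 1st (31 − 1).
Full months from August 2013 through October 2017 contribute their day counts.
Then 13 days into November 2017.
Total: 30 + 31 + 30 + 31 + 30 + 31 + 31 + 28 + 31 + 30 + 31 + 30 + 31 + 31 + 30 + 31 + 30 + 31 + 31 + 28 + 31 + 30 + 31 + 30 + 31 + 31 + 30 + 31 + 30 + 31 + 31 + 29 + 31 + 30 + 31 + 30 + 31 + 31 + 30 + 31 + 30 + 31 + 31 + 28 + 31 + 30 + 31 + 30 + 31 + 31 + 30 + 31 + 13 = 1596.

1596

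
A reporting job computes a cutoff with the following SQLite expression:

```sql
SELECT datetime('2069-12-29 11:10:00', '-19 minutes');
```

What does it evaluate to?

-19 minutes from 2069-12-29 11:10:00 is 2069-12-29 10:51:00.

2069-12-29 10:51:00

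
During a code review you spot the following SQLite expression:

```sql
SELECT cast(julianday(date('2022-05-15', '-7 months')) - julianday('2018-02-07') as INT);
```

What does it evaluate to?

Adding -7 months to 2022-05-15 gives 2021-10-15.
21 days remain in February 2018 after the 7th (28 − 7).
Full months from March 2018 through September 2021 contribute their day counts.
Then 15 days into October 2021.
Total: 21 + 31 + 30 + 31 + 30 + 31 + 31 + 30 + 31 + 30 + 31 + 31 + 28 + 31 + 30 + 31 + 30 + 31 + 31 + 30 + 31 + 30 + 31 + 31 + 29 + 31 + 30 + 31 + 30 + 31 + 31 + 30 + 31 + 30 + 31 + 31 + 28 + 31 + 30 + 31 + 30 + 31 + 31 + 30 + 15 = 1346.

1346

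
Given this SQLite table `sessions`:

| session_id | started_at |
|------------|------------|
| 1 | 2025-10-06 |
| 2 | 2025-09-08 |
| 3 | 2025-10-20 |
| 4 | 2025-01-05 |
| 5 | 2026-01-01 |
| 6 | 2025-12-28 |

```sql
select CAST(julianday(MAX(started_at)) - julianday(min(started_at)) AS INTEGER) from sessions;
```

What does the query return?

361

MIN = 2025-01-05, MAX = 2026-01-01.
26 days remain in January 2025 after the 5th (31 − 5).
Full months from February 2025 through December 2025 contribute their day counts.
Then 1 day into January 2026.
Total: 26 + 28 + 31 + 30 + 31 + 30 + 31 + 31 + 30 + 31 + 30 + 31 + 1 = 361.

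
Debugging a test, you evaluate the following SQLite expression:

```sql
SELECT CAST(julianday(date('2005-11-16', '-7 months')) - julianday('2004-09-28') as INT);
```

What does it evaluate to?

200

Adding -7 months to 2005-11-16 gives 2005-04-16.
2 days remain in September 2004 after the 28th (30 − 28).
Full months from October 2004 through March 2005 contribute their day counts.
Then 16 days into April 2005.
Total: 2 + 31 + 30 + 31 + 31 + 28 + 31 + 16 = 200.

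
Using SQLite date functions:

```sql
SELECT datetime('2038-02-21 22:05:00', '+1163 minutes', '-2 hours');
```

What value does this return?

1163 minutes = 19h 23m; +1163 minutes from 2038-02-21 22:05:00 is 2038-02-22 17:28:00 (crosses midnight).
-2 hours from 2038-02-22 17:28:00 is 2038-02-22 15:28:00.

2038-02-22 15:28:00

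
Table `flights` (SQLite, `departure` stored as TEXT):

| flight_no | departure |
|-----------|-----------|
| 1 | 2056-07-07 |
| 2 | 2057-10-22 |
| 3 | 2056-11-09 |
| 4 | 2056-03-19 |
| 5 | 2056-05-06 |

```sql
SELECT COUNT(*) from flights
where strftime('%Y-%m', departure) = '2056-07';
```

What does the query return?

1

Rows with year-month 2056-07: 2056-07-07 → 1.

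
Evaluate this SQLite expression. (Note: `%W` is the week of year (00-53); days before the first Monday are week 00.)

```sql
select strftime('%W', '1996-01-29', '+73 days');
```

15

First apply '+73 days': 1996-01-29 → 1996-04-11.
1996-04-11 is a Thursday. SQLite's %W counts Mondays since the year started; the result is 15.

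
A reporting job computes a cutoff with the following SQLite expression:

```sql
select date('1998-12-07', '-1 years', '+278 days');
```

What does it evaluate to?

1998-09-11

Adding -1 year to 1998-12-07 gives 1997-12-07.
Applying '+278 days' to 1997-12-07: counting 278 days forward gives 1998-09-11.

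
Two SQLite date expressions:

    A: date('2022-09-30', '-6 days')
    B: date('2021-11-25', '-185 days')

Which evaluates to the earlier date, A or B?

A = 2022-09-24.
B = 2021-05-24.
B is earlier.

B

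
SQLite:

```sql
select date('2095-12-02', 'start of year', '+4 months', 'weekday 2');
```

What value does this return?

2095-05-03

`start of year` rewinds 2095-12-02 to 2095-01-01.
Adding +4 months to 2095-01-01 gives 2095-05-01.
`weekday 2` advances to the next Tuesday; 2095-05-01 is a Sunday, so it moves forward to 2095-05-03.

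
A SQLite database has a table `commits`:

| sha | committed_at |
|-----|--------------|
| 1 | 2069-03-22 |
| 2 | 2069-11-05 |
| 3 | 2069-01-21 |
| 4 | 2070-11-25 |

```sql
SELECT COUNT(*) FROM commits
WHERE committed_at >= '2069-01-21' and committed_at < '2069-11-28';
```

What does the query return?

Rows in [2069-01-21, 2069-11-28): 2069-03-22, 2069-11-05, 2069-01-21 → 3 rows.

3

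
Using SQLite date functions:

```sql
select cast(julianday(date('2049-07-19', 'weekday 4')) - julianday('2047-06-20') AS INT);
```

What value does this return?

`weekday 4` advances to the next Thursday; 2049-07-19 is a Monday, so it moves forward to 2049-07-22.
10 days remain in June 2047 after the 20th (30 − 20).
Full months from July 2047 through June 2049 contribute their day counts.
Then 22 days into July 2049.
Total: 10 + 31 + 31 + 30 + 31 + 30 + 31 + 31 + 29 + 31 + 30 + 31 + 30 + 31 + 31 + 30 + 31 + 30 + 31 + 31 + 28 + 31 + 30 + 31 + 30 + 22 = 763.

763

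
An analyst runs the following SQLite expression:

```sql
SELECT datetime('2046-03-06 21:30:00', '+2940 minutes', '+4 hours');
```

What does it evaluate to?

2940 minutes = 49h 0m; +2940 minutes from 2046-03-06 21:30:00 is 2046-03-08 22:30:00 (crosses midnight).
+4 hours from 2046-03-08 22:30:00 is 2046-03-09 02:30:00 (crosses midnight).

2046-03-09 02:30:00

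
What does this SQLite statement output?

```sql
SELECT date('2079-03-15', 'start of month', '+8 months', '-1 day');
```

2079-10-31

`start of month` rewinds 2079-03-15 to 2079-03-01.
Adding +8 months to 2079-03-01 gives 2079-11-01.
Going back 1 day from 2079-11-01 reaches 2079-10-31 (last day of October, 31 days).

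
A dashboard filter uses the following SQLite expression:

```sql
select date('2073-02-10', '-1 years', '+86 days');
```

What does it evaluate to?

Adding -1 year to 2073-02-10 gives 2072-02-10.
Applying '+86 days' to 2072-02-10: counting 86 days forward gives 2072-05-06.

2072-05-06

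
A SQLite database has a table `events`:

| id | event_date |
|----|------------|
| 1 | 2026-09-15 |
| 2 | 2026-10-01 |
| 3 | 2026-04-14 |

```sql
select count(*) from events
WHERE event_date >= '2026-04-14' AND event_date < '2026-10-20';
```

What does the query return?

Rows in [2026-04-14, 2026-10-20): 2026-09-15, 2026-10-01, 2026-04-14 → 3 rows.

3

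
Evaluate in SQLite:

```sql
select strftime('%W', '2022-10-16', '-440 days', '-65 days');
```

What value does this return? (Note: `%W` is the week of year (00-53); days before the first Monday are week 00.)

21

First apply '-440 days', '-65 days': 2022-10-16 → 2021-05-29.
2021-05-29 is a Saturday. SQLite's %W counts Mondays since the year started; the result is 21.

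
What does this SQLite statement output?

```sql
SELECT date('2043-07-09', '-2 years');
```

Adding -2 years to 2043-07-09 gives 2041-07-09.

2041-07-09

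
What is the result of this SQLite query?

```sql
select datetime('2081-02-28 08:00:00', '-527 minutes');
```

527 minutes = 8h 47m; -527 minutes from 2081-02-28 08:00:00 is 2081-02-27 23:13:00 (crosses midnight).

2081-02-27 23:13:00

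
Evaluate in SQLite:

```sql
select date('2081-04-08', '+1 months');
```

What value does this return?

Adding +1 month to 2081-04-08 gives 2081-05-08.

2081-05-08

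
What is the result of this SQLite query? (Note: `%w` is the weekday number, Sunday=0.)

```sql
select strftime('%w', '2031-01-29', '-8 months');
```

First apply '-8 months': 2031-01-29 → 2030-05-29.
2030-05-29 is a Wednesday; with Sunday=0 that is 3.

3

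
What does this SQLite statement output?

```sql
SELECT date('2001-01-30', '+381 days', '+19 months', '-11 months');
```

Applying '+381 days' to 2001-01-30: counting 381 days forward gives 2002-02-15.
Adding +19 months to 2002-02-15 gives 2003-09-15.
Adding -11 months to 2003-09-15 gives 2002-10-15.

2002-10-15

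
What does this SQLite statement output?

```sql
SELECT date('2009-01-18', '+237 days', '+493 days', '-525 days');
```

2009-08-11

Applying '+237 days' to 2009-01-18: counting 237 days forward gives 2009-09-12.
Applying '+493 days' to 2009-09-12: counting 493 days forward gives 2011-01-18.
Applying '-525 days' to 2011-01-18: counting 525 days back gives 2009-08-11.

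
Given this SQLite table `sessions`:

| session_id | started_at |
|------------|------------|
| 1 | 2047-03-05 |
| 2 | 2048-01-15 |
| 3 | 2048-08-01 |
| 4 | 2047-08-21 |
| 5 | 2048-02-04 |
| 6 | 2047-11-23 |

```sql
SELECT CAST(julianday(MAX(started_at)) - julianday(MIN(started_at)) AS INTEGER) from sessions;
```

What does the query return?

515

MIN = 2047-03-05, MAX = 2048-08-01.
26 days remain in March 2047 after the 5th (31 − 5).
Full months from April 2047 through July 2048 contribute their day counts.
Then 1 day into August 2048.
Total: 26 + 30 + 31 + 30 + 31 + 31 + 30 + 31 + 30 + 31 + 31 + 29 + 31 + 30 + 31 + 30 + 31 + 1 = 515.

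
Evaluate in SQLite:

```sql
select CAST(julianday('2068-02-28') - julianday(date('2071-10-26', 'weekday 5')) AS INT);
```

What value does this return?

-1340

`weekday 5` advances to the next Friday; 2071-10-26 is a Monday, so it moves forward to 2071-10-30.
1 day remains in February 2068 after the 28th (29 − 28).
Full months from March 2068 through September 2071 contribute their day counts.
Then 30 days into October 2071.
Total: 1 + 31 + 30 + 31 + 30 + 31 + 31 + 30 + 31 + 30 + 31 + 31 + 28 + 31 + 30 + 31 + 30 + 31 + 31 + 30 + 31 + 30 + 31 + 31 + 28 + 31 + 30 + 31 + 30 + 31 + 31 + 30 + 31 + 30 + 31 + 31 + 28 + 31 + 30 + 31 + 30 + 31 + 31 + 30 + 30 = 1340.
The subtraction is earlier − later, so the result is −1340 → -1340.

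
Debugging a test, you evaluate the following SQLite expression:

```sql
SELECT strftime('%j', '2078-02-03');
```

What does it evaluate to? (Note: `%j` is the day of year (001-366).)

034

Day-of-year for 2078-02-03: days since 2078-01-01 inclusive = 34, zero-padded to 034.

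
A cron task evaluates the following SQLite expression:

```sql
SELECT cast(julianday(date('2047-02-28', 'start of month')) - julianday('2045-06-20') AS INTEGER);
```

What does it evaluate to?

591

`start of month` rewinds 2047-02-28 to 2047-02-01.
10 days remain in June 2045 after the 20th (30 − 20).
Full months from July 2045 through January 2047 contribute their day counts.
Then 1 day into February 2047.
Total: 10 + 31 + 31 + 30 + 31 + 30 + 31 + 31 + 28 + 31 + 30 + 31 + 30 + 31 + 31 + 30 + 31 + 30 + 31 + 31 + 1 = 591.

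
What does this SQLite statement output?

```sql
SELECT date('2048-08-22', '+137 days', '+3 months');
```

2049-04-06

Applying '+137 days' to 2048-08-22: counting 137 days forward gives 2049-01-06.
Adding +3 months to 2049-01-06 gives 2049-04-06.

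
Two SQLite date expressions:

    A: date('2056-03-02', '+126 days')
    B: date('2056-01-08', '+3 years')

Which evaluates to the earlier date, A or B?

A = 2056-07-06.
B = 2059-01-08.
A is earlier.

A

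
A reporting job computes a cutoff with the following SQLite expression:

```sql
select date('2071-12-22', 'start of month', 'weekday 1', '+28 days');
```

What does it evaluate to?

`start of month` rewinds 2071-12-22 to 2071-12-01.
`weekday 1` advances to the next Monday; 2071-12-01 is a Tuesday, so it moves forward to 2071-12-07.
December 2071 has 31 days; 24 remain after the 7th, so 25 days reach 2072-01-01.
Advancing 3 more days within January lands on 2072-01-04.

2072-01-04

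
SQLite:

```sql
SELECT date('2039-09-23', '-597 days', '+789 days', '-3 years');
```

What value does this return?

Applying '-597 days' to 2039-09-23: counting 597 days back gives 2038-02-03.
Applying '+789 days' to 2038-02-03: counting 789 days forward gives 2040-04-02.
Adding -3 years to 2040-04-02 gives 2037-04-02.

2037-04-02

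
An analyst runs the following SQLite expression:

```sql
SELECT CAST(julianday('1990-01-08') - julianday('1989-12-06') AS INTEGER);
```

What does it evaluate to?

25 days remain in December 1989 after the 6th (31 − 6).
Then 8 days into January 1990.
Total: 25 + 8 = 33.

33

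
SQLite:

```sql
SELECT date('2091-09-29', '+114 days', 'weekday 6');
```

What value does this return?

Applying '+114 days' to 2091-09-29: counting 114 days forward gives 2092-01-21.
`weekday 6` advances to the next Saturday; 2092-01-21 is a Monday, so it moves forward to 2092-01-26.

2092-01-26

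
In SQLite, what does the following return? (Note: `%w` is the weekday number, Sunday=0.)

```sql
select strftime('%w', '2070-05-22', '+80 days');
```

First apply '+80 days': 2070-05-22 → 2070-08-10.
2070-08-10 is a Sunday; with Sunday=0 that is 0.

0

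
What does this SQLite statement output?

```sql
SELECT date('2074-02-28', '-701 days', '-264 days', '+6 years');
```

2077-07-09

Applying '-701 days' to 2074-02-28: counting 701 days back gives 2072-03-29.
Applying '-264 days' to 2072-03-29: counting 264 days back gives 2071-07-09.
Adding +6 years to 2071-07-09 gives 2077-07-09.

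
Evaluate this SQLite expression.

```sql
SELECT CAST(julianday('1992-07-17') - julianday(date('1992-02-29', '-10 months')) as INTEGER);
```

Adding -10 months to 1992-02-29 gives 1991-04-29.
1 day remains in April 1991 after the 29th (30 − 29).
Full months from May 1991 through June 1992 contribute their day counts.
Then 17 days into July 1992.
Total: 1 + 31 + 30 + 31 + 31 + 30 + 31 + 30 + 31 + 31 + 29 + 31 + 30 + 31 + 30 + 17 = 445.

445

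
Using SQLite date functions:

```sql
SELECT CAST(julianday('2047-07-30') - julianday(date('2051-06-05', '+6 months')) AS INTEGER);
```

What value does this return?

-1589

Adding +6 months to 2051-06-05 gives 2051-12-05.
1 day remains in July 2047 after the 30th (31 − 30).
Full months from August 2047 through November 2051 contribute their day counts.
Then 5 days into December 2051.
Total: 1 + 31 + 30 + 31 + 30 + 31 + 31 + 29 + 31 + 30 + 31 + 30 + 31 + 31 + 30 + 31 + 30 + 31 + 31 + 28 + 31 + 30 + 31 + 30 + 31 + 31 + 30 + 31 + 30 + 31 + 31 + 28 + 31 + 30 + 31 + 30 + 31 + 31 + 30 + 31 + 30 + 31 + 31 + 28 + 31 + 30 + 31 + 30 + 31 + 31 + 30 + 31 + 30 + 5 = 1589.
The subtraction is earlier − later, so the result is −1589 → -1589.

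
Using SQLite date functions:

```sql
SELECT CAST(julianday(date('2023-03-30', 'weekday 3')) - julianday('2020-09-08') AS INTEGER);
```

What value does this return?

`weekday 3` advances to the next Wednesday; 2023-03-30 is a Thursday, so it moves forward to 2023-04-05.
22 days remain in September 2020 after the 8th (30 − 8).
Full months from October 2020 through March 2023 contribute their day counts.
Then 5 days into April 2023.
Total: 22 + 31 + 30 + 31 + 31 + 28 + 31 + 30 + 31 + 30 + 31 + 31 + 30 + 31 + 30 + 31 + 31 + 28 + 31 + 30 + 31 + 30 + 31 + 31 + 30 + 31 + 30 + 31 + 31 + 28 + 31 + 5 = 939.

939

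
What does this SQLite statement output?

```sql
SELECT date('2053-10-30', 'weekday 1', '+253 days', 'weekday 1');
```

2054-07-20

`weekday 1` advances to the next Monday; 2053-10-30 is a Thursday, so it moves forward to 2053-11-03.
Applying '+253 days' to 2053-11-03: counting 253 days forward gives 2054-07-14.
`weekday 1` advances to the next Monday; 2054-07-14 is a Tuesday, so it moves forward to 2054-07-20.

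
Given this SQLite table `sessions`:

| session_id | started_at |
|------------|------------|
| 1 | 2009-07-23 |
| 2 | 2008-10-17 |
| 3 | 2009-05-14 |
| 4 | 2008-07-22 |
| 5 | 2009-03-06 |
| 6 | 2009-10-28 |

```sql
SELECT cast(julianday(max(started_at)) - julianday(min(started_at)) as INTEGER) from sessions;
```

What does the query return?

463

MIN = 2008-07-22, MAX = 2009-10-28.
9 days remain in July 2008 after the 22nd (31 − 22).
Full months from August 2008 through September 2009 contribute their day counts.
Then 28 days into October 2009.
Total: 9 + 31 + 30 + 31 + 30 + 31 + 31 + 28 + 31 + 30 + 31 + 30 + 31 + 31 + 30 + 28 = 463.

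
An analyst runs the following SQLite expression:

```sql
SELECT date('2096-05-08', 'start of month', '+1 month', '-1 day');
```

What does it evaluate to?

`start of month` rewinds 2096-05-08 to 2096-05-01.
Adding +1 month to 2096-05-01 gives 2096-06-01.
Going back 1 day from 2096-06-01 reaches 2096-05-31 (last day of May, 31 days).

2096-05-31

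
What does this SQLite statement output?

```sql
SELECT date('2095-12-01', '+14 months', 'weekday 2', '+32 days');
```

Adding +14 months to 2095-12-01 gives 2097-02-01.
`weekday 2` advances to the next Tuesday; 2097-02-01 is a Friday, so it moves forward to 2097-02-05.
February 2097 has 28 days; 23 remain after the 5th, so 24 days reach 2097-03-01.
Advancing 8 more days within March lands on 2097-03-09.

2097-03-09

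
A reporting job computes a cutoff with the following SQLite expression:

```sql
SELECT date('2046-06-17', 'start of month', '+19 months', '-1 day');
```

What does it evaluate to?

2047-12-31

`start of month` rewinds 2046-06-17 to 2046-06-01.
Adding +19 months to 2046-06-01 gives 2048-01-01.
Going back 1 day from 2048-01-01 reaches 2047-12-31 (last day of December, 31 days).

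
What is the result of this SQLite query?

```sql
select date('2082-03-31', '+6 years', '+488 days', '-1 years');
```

Adding +6 years to 2082-03-31 gives 2088-03-31.
Applying '+488 days' to 2088-03-31: counting 488 days forward gives 2089-08-01.
Adding -1 year to 2089-08-01 gives 2088-08-01.

2088-08-01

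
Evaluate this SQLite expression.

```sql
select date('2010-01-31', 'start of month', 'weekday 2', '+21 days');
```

2010-01-26

`start of month` rewinds 2010-01-31 to 2010-01-01.
`weekday 2` advances to the next Tuesday; 2010-01-01 is a Friday, so it moves forward to 2010-01-05.
Advancing 21 more days within January lands on 2010-01-26.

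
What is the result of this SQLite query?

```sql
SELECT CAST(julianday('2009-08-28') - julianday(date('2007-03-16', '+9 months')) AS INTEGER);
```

Adding +9 months to 2007-03-16 gives 2007-12-16.
15 days remain in December 2007 after the 16th (31 − 16).
Full months from January 2008 through July 2009 contribute their day counts.
Then 28 days into August 2009.
Total: 15 + 31 + 29 + 31 + 30 + 31 + 30 + 31 + 31 + 30 + 31 + 30 + 31 + 31 + 28 + 31 + 30 + 31 + 30 + 31 + 28 = 621.

621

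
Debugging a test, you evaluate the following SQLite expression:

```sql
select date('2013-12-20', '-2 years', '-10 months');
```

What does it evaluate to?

Adding -2 years to 2013-12-20 gives 2011-12-20.
Adding -10 months to 2011-12-20 gives 2011-02-20.

2011-02-20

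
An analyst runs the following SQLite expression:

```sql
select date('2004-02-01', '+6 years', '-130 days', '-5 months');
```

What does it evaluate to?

2009-04-24

Adding +6 years to 2004-02-01 gives 2010-02-01.
Applying '-130 days' to 2010-02-01: counting 130 days back gives 2009-09-24.
Adding -5 months to 2009-09-24 gives 2009-04-24.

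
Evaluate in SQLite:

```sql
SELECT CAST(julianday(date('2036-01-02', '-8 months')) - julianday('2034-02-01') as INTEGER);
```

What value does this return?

455

Adding -8 months to 2036-01-02 gives 2035-05-02.
27 days remain in February 2034 after the 1st (28 − 1).
Full months from March 2034 through April 2035 contribute their day counts.
Then 2 days into May 2035.
Total: 27 + 31 + 30 + 31 + 30 + 31 + 31 + 30 + 31 + 30 + 31 + 31 + 28 + 31 + 30 + 2 = 455.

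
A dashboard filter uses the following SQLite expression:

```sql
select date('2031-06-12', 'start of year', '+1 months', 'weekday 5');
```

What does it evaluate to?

2031-02-07

`start of year` rewinds 2031-06-12 to 2031-01-01.
Adding +1 month to 2031-01-01 gives 2031-02-01.
`weekday 5` advances to the next Friday; 2031-02-01 is a Saturday, so it moves forward to 2031-02-07.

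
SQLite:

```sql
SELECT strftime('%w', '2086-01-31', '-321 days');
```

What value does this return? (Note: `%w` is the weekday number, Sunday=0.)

First apply '-321 days': 2086-01-31 → 2085-03-16.
2085-03-16 is a Friday; with Sunday=0 that is 5.

5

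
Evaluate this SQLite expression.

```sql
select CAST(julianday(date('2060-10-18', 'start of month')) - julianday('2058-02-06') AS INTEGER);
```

968

`start of month` rewinds 2060-10-18 to 2060-10-01.
22 days remain in February 2058 after the 6th (28 − 6).
Full months from March 2058 through September 2060 contribute their day counts.
Then 1 day into October 2060.
Total: 22 + 31 + 30 + 31 + 30 + 31 + 31 + 30 + 31 + 30 + 31 + 31 + 28 + 31 + 30 + 31 + 30 + 31 + 31 + 30 + 31 + 30 + 31 + 31 + 29 + 31 + 30 + 31 + 30 + 31 + 31 + 30 + 1 = 968.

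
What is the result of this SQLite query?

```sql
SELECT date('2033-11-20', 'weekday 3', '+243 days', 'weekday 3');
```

`weekday 3` advances to the next Wednesday; 2033-11-20 is a Sunday, so it moves forward to 2033-11-23.
Applying '+243 days' to 2033-11-23: counting 243 days forward gives 2034-07-24.
`weekday 3` advances to the next Wednesday; 2034-07-24 is a Monday, so it moves forward to 2034-07-26.

2034-07-26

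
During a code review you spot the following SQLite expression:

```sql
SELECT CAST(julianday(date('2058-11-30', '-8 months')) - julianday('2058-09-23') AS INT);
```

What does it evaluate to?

Adding -8 months to 2058-11-30 gives 2058-03-30.
1 day remains in March 2058 after the 30th (31 − 30).
April 2058: 30 days.
May 2058: 31 days.
June 2058: 30 days.
July 2058: 31 days.
August 2058: 31 days.
Then 23 days into September 2058.
Total: 1 + 30 + 31 + 30 + 31 + 31 + 23 = 177.
The subtraction is earlier − later, so the result is −177 → -177.

-177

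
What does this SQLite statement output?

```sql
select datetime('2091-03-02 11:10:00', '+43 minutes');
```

2091-03-02 11:53:00

+43 minutes from 2091-03-02 11:10:00 is 2091-03-02 11:53:00.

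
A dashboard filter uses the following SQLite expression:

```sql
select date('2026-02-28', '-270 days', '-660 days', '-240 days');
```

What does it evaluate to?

2022-12-16

Applying '-270 days' to 2026-02-28: counting 270 days back gives 2025-06-03.
Applying '-660 days' to 2025-06-03: counting 660 days back gives 2023-08-13.
Applying '-240 days' to 2023-08-13: counting 240 days back gives 2022-12-16.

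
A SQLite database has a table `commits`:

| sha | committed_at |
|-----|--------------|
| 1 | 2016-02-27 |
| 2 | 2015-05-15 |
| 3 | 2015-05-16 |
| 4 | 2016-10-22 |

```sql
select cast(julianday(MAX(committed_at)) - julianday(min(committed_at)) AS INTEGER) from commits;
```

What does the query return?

MIN = 2015-05-15, MAX = 2016-10-22.
16 days remain in May 2015 after the 15th (31 − 15).
Full months from June 2015 through September 2016 contribute their day counts.
Then 22 days into October 2016.
Total: 16 + 30 + 31 + 31 + 30 + 31 + 30 + 31 + 31 + 29 + 31 + 30 + 31 + 30 + 31 + 31 + 30 + 22 = 526.

526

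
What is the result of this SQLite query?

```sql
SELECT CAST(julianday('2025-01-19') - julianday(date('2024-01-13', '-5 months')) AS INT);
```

Adding -5 months to 2024-01-13 gives 2023-08-13.
18 days remain in August 2023 after the 13th (31 − 13).
Full months from September 2023 through December 2024 contribute their day counts.
Then 19 days into January 2025.
Total: 18 + 30 + 31 + 30 + 31 + 31 + 29 + 31 + 30 + 31 + 30 + 31 + 31 + 30 + 31 + 30 + 31 + 19 = 525.

525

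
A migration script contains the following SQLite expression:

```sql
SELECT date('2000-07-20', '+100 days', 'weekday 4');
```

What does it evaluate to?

Applying '+100 days' to 2000-07-20: counting 100 days forward gives 2000-10-28.
`weekday 4` advances to the next Thursday; 2000-10-28 is a Saturday, so it moves forward to 2000-11-02.

2000-11-02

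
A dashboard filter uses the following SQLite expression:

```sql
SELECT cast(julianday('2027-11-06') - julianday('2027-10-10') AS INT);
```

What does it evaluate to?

27

21 days remain in October 2027 after the 10th (31 − 10).
Then 6 days into November 2027.
Total: 21 + 6 = 27.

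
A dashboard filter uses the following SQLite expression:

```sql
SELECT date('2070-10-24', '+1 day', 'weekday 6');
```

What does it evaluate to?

Advancing 1 more day within October lands on 2070-10-25.
`weekday 6` advances to the next Saturday; 2070-10-25 is already a Saturday, so it stays at 2070-10-25.

2070-10-25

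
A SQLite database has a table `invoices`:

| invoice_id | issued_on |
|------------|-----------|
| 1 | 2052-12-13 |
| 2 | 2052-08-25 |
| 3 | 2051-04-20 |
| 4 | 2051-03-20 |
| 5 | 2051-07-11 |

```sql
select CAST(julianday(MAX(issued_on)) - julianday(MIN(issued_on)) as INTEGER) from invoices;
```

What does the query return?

634

MIN = 2051-03-20, MAX = 2052-12-13.
11 days remain in March 2051 after the 20th (31 − 20).
Full months from April 2051 through November 2052 contribute their day counts.
Then 13 days into December 2052.
Total: 11 + 30 + 31 + 30 + 31 + 31 + 30 + 31 + 30 + 31 + 31 + 29 + 31 + 30 + 31 + 30 + 31 + 31 + 30 + 31 + 30 + 13 = 634.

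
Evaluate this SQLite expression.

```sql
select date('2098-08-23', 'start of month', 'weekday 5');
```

`start of month` rewinds 2098-08-23 to 2098-08-01.
`weekday 5` advances to the next Friday; 2098-08-01 is already a Friday, so it stays at 2098-08-01.

2098-08-01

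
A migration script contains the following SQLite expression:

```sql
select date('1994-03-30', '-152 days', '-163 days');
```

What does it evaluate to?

Applying '-152 days' to 1994-03-30: counting 152 days back gives 1993-10-29.
Applying '-163 days' to 1993-10-29: counting 163 days back gives 1993-05-19.

1993-05-19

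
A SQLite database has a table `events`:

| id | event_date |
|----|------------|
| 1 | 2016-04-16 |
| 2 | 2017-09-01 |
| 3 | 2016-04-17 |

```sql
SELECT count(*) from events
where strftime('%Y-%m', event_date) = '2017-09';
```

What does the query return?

1

Rows with year-month 2017-09: 2017-09-01 → 1.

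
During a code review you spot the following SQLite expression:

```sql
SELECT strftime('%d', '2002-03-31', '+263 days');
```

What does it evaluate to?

First apply '+263 days': 2002-03-31 → 2002-12-19.
`%d` extracts the 2-digit day of month: 19.

19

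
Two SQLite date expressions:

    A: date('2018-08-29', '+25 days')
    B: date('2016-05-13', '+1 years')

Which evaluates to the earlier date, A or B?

B

A = 2018-09-23.
B = 2017-05-13.
B is earlier.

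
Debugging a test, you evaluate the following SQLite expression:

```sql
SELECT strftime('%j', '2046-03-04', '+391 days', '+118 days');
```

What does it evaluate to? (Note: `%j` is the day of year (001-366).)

207

First apply '+391 days', '+118 days': 2046-03-04 → 2047-07-26.
Day-of-year for 2047-07-26: days since 2047-01-01 inclusive = 207, zero-padded to 207.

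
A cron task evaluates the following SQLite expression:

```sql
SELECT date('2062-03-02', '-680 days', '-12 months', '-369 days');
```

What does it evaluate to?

Applying '-680 days' to 2062-03-02: counting 680 days back gives 2060-04-21.
Adding -12 months to 2060-04-21 gives 2059-04-21.
Applying '-369 days' to 2059-04-21: counting 369 days back gives 2058-04-17.

2058-04-17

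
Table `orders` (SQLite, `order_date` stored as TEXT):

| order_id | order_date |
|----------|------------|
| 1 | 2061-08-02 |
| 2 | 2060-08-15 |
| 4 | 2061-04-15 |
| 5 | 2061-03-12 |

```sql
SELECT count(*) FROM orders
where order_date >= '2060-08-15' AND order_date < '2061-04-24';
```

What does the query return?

3

Rows in [2060-08-15, 2061-04-24): 2060-08-15, 2061-04-15, 2061-03-12 → 3 rows.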